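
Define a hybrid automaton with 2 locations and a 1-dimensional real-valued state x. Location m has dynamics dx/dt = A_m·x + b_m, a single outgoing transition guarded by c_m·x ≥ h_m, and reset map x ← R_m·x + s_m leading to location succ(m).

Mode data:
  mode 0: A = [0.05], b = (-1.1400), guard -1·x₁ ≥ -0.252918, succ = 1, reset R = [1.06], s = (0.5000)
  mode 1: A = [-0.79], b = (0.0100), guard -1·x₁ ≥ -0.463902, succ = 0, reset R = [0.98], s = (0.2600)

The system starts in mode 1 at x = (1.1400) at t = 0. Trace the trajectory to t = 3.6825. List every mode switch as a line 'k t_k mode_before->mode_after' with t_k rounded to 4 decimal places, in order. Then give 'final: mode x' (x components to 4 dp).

Mode 1: guard c·x = -0.4639 hit at Δt = 1.1590 (t = 1.1590), x⁻ = (0.4639) → reset → x⁺ = (0.7146), jump to mode 0
Mode 0: guard c·x = -0.2529 hit at Δt = 0.4138 (t = 1.5728), x⁻ = (0.2529) → reset → x⁺ = (0.7681), jump to mode 1
Mode 1: guard c·x = -0.4639 hit at Δt = 0.6523 (t = 2.2251), x⁻ = (0.4639) → reset → x⁺ = (0.7146), jump to mode 0
Mode 0: guard c·x = -0.2529 hit at Δt = 0.4138 (t = 2.6389), x⁻ = (0.2529) → reset → x⁺ = (0.7681), jump to mode 1
Mode 1: guard c·x = -0.4639 hit at Δt = 0.6523 (t = 3.2911), x⁻ = (0.4639) → reset → x⁺ = (0.7146), jump to mode 0
Mode 0: flow for 0.3914 to horizon, guard not reached → x = (0.2782)

1 1.1590 1->0
2 1.5728 0->1
3 2.2251 1->0
4 2.6389 0->1
5 3.2911 1->0
final: 0 0.2782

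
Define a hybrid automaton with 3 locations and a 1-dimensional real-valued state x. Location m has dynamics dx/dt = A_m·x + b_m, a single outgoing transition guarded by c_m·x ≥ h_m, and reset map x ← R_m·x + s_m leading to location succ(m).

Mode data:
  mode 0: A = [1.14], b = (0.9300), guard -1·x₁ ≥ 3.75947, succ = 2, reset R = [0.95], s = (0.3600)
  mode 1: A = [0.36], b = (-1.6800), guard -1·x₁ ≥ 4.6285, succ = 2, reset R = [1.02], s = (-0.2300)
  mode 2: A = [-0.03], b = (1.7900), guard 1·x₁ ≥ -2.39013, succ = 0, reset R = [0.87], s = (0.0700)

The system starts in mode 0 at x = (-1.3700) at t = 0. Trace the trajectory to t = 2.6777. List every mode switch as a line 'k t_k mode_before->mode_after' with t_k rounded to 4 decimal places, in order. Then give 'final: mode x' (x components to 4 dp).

Mode 0: guard c·x = 3.7595 hit at Δt = 1.4648 (t = 1.4648), x⁻ = (-3.7595) → reset → x⁺ = (-3.2115), jump to mode 2
Mode 2: guard c·x = -2.3901 hit at Δt = 0.4383 (t = 1.9031), x⁻ = (-2.3901) → reset → x⁺ = (-2.0094), jump to mode 0
Mode 0: flow for 0.7746 to horizon, guard not reached → x = (-3.7023)

1 1.4648 0->2
2 1.9031 2->0
final: 0 -3.7023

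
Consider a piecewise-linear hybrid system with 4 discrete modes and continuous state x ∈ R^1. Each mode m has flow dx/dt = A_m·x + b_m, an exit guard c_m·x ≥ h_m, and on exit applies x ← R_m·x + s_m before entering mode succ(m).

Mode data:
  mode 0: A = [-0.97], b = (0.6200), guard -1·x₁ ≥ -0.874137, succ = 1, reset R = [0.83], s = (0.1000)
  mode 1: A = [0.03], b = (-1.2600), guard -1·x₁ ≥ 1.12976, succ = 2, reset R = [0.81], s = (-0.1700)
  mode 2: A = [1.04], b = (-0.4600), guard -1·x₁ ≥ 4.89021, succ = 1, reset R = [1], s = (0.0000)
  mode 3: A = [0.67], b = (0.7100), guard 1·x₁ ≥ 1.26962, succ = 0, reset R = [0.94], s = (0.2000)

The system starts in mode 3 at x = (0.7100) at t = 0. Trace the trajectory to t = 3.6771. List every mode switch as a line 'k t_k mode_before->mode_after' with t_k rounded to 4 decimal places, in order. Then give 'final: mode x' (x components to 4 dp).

1 0.4101 3->0
2 1.6125 0->1
3 3.1590 1->2
final: 2 -2.1757

Mode 3: guard c·x = 1.2696 hit at Δt = 0.4101 (t = 0.4101), x⁻ = (1.2696) → reset → x⁺ = (1.3934), jump to mode 0
Mode 0: guard c·x = -0.8741 hit at Δt = 1.2024 (t = 1.6125), x⁻ = (0.8741) → reset → x⁺ = (0.8255), jump to mode 1
Mode 1: guard c·x = 1.1298 hit at Δt = 1.5465 (t = 3.1590), x⁻ = (-1.1298) → reset → x⁺ = (-1.0851), jump to mode 2
Mode 2: flow for 0.5181 to horizon, guard not reached → x = (-2.1757)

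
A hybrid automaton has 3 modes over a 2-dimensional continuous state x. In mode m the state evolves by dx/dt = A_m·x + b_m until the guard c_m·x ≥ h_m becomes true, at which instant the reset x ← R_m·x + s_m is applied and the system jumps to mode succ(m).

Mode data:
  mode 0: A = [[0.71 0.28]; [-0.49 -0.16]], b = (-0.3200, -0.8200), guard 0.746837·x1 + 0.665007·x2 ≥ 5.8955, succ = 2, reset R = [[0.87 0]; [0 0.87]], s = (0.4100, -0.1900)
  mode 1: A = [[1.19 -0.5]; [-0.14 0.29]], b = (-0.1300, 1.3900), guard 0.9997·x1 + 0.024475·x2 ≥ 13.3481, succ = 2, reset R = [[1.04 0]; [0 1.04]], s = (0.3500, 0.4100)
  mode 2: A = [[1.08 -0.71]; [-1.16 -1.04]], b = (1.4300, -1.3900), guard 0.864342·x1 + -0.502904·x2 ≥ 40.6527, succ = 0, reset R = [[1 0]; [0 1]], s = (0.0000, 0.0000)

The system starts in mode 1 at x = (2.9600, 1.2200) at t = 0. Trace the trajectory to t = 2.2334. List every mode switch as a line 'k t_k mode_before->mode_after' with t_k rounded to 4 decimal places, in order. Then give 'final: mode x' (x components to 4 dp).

Mode 1: guard c·x = 13.3481 hit at Δt = 1.5086 (t = 1.5086), x⁻ = (13.2830, 2.8236) → reset → x⁺ = (14.1643, 3.3466), jump to mode 2
Mode 2: flow for 0.7248 to horizon, guard not reached → x = (35.2856, -13.2932)

1 1.5086 1->2
final: 2 35.2856 -13.2932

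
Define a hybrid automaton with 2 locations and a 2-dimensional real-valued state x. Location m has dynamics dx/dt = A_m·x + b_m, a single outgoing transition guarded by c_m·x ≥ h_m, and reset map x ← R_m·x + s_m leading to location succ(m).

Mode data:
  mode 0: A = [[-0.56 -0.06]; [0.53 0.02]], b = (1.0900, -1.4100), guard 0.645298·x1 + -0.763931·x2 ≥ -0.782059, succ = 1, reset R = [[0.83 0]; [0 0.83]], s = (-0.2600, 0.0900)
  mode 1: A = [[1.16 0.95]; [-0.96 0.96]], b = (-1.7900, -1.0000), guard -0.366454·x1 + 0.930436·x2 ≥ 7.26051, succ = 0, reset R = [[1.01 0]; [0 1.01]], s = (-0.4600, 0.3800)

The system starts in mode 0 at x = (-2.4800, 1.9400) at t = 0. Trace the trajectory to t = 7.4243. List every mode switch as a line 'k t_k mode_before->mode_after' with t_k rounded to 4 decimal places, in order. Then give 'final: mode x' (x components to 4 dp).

1 0.7633 0->1
2 2.0148 1->0
3 3.7974 0->1
4 4.9325 1->0
5 6.5365 0->1
final: 1 -8.0161 3.1153

Mode 0: guard c·x = -0.7821 hit at Δt = 0.7633 (t = 0.7633), x⁻ = (-0.9761, 0.1992) → reset → x⁺ = (-1.0702, 0.2553), jump to mode 1
Mode 1: guard c·x = 7.2605 hit at Δt = 1.2515 (t = 2.0148), x⁻ = (-6.2681, 5.3346) → reset → x⁺ = (-6.7908, 5.7680), jump to mode 0
Mode 0: guard c·x = -0.7821 hit at Δt = 1.7826 (t = 3.7974), x⁻ = (-1.4040, -0.1622) → reset → x⁺ = (-1.4253, -0.0447), jump to mode 1
Mode 1: guard c·x = 7.2605 hit at Δt = 1.1352 (t = 4.9325), x⁻ = (-7.3245, 4.9186) → reset → x⁺ = (-7.8577, 5.3478), jump to mode 0
Mode 0: guard c·x = -0.7821 hit at Δt = 1.6039 (t = 6.5365), x⁻ = (-2.1392, -0.7833) → reset → x⁺ = (-2.0355, -0.5601), jump to mode 1
Mode 1: flow for 0.8878 to horizon, guard not reached → x = (-8.0161, 3.1153)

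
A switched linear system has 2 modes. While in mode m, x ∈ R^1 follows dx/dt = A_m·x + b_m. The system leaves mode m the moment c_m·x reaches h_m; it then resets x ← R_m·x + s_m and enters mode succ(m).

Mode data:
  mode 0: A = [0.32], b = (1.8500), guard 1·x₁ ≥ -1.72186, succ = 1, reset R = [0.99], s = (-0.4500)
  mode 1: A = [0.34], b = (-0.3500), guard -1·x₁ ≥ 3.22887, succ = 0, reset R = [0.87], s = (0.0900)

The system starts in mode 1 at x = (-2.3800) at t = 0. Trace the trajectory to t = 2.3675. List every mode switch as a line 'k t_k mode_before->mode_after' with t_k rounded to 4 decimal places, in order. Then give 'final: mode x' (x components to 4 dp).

Mode 1: guard c·x = 3.2289 hit at Δt = 0.6539 (t = 0.6539), x⁻ = (-3.2289) → reset → x⁺ = (-2.7191), jump to mode 0
Mode 0: guard c·x = -1.7219 hit at Δt = 0.8810 (t = 1.5349), x⁻ = (-1.7219) → reset → x⁺ = (-2.1546), jump to mode 1
Mode 1: flow for 0.8326 to horizon, guard not reached → x = (-3.1965)

1 0.6539 1->0
2 1.5349 0->1
final: 1 -3.1965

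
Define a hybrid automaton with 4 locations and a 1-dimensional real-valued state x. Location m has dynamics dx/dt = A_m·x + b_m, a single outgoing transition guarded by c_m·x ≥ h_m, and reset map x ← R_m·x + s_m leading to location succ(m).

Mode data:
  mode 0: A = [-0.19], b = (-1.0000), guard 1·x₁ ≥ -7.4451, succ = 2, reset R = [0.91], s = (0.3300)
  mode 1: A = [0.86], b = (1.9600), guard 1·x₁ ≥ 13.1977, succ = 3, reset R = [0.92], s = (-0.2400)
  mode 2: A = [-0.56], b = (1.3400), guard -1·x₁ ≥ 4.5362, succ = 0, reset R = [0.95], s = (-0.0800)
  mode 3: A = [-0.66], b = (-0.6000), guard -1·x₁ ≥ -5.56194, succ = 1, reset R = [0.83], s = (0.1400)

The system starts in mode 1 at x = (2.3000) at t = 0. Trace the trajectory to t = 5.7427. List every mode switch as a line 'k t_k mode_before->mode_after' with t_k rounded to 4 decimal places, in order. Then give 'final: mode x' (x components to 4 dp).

Mode 1: guard c·x = 13.1977 hit at Δt = 1.4161 (t = 1.4161), x⁻ = (13.1977) → reset → x⁺ = (11.9019), jump to mode 3
Mode 3: guard c·x = -5.5619 hit at Δt = 1.0348 (t = 2.4509), x⁻ = (5.5619) → reset → x⁺ = (4.7564), jump to mode 1
Mode 1: guard c·x = 13.1977 hit at Δt = 0.9167 (t = 3.3676), x⁻ = (13.1977) → reset → x⁺ = (11.9019), jump to mode 3
Mode 3: guard c·x = -5.5619 hit at Δt = 1.0348 (t = 4.4024), x⁻ = (5.5619) → reset → x⁺ = (4.7564), jump to mode 1
Mode 1: guard c·x = 13.1977 hit at Δt = 0.9167 (t = 5.3191), x⁻ = (13.1977) → reset → x⁺ = (11.9019), jump to mode 3
Mode 3: flow for 0.4236 to horizon, guard not reached → x = (8.7775)

1 1.4161 1->3
2 2.4509 3->1
3 3.3676 1->3
4 4.4024 3->1
5 5.3191 1->3
final: 3 8.7775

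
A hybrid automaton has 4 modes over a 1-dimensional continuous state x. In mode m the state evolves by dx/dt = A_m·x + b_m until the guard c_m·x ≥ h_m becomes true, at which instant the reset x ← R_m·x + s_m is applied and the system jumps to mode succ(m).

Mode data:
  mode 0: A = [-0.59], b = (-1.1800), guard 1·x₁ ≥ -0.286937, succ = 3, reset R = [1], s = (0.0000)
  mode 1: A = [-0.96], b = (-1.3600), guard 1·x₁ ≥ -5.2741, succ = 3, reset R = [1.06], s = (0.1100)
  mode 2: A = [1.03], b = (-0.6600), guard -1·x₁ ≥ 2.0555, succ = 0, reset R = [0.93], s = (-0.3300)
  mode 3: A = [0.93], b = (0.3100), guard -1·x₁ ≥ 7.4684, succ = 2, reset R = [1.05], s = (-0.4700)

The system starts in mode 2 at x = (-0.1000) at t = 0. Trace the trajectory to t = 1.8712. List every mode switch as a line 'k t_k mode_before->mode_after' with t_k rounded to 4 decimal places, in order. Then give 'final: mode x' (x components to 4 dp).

1 1.2543 2->0
final: 0 -2.1679

Mode 2: guard c·x = 2.0555 hit at Δt = 1.2543 (t = 1.2543), x⁻ = (-2.0555) → reset → x⁺ = (-2.2416), jump to mode 0
Mode 0: flow for 0.6169 to horizon, guard not reached → x = (-2.1679)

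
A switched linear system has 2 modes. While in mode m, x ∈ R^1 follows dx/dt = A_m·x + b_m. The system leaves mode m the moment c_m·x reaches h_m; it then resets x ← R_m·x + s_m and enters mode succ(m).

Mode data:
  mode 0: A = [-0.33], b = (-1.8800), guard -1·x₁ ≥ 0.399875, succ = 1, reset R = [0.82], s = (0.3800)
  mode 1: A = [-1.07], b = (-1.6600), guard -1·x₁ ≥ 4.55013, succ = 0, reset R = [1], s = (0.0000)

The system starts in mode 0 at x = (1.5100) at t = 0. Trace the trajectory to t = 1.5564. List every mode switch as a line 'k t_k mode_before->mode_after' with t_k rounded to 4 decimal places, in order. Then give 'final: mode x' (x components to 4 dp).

1 0.9330 0->1
final: 1 -0.7284

Mode 0: guard c·x = 0.3999 hit at Δt = 0.9330 (t = 0.9330), x⁻ = (-0.3999) → reset → x⁺ = (0.0521), jump to mode 1
Mode 1: flow for 0.6234 to horizon, guard not reached → x = (-0.7284)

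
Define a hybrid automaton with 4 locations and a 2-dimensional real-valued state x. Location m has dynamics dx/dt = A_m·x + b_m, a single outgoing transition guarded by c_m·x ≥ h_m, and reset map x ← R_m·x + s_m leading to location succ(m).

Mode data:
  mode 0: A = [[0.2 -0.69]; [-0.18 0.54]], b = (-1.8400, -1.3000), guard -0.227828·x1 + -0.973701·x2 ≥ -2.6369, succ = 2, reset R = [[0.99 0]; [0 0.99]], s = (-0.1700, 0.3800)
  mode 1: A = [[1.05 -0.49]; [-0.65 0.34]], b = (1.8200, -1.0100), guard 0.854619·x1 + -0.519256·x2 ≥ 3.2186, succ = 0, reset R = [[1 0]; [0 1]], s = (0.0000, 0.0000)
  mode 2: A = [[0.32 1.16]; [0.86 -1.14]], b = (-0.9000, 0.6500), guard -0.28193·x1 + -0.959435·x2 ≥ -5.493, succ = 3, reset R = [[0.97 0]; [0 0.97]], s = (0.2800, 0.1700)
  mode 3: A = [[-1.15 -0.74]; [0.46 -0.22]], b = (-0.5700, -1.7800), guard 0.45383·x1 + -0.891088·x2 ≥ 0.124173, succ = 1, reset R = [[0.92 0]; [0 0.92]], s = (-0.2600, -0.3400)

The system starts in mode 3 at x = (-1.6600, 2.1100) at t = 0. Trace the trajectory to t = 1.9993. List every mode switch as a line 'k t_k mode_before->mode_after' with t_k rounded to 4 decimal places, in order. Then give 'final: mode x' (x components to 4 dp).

Mode 3: guard c·x = 0.1242 hit at Δt = 1.0677 (t = 1.0677), x⁻ = (-1.0060, -0.6517) → reset → x⁺ = (-1.1856, -0.9396), jump to mode 1
Mode 1: flow for 0.9316 to horizon, guard not reached → x = (0.7238, -2.0599)

1 1.0677 3->1
final: 1 0.7238 -2.0599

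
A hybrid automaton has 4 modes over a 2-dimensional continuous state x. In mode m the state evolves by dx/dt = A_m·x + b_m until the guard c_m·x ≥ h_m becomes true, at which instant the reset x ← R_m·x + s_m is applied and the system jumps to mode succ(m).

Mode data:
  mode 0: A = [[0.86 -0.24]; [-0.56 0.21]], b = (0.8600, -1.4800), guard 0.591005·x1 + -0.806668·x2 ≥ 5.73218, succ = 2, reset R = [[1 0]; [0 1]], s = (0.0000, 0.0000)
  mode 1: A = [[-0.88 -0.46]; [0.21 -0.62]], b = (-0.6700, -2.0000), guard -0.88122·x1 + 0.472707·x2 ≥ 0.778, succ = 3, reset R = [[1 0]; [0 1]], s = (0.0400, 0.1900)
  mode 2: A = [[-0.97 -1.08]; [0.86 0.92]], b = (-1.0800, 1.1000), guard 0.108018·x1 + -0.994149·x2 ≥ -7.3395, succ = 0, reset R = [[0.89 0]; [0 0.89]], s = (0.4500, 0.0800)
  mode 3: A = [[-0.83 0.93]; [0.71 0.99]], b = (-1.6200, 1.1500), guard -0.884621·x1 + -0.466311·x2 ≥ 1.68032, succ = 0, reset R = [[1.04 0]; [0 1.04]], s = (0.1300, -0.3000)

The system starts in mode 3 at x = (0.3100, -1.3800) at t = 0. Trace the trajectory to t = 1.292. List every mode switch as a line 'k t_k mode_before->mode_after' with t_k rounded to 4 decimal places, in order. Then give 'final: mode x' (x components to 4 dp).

1 0.4976 3->0
final: 0 -0.1506 -3.3901

Mode 3: guard c·x = 1.6803 hit at Δt = 0.4976 (t = 0.4976), x⁻ = (-1.0183, -1.6717) → reset → x⁺ = (-0.9290, -2.0385), jump to mode 0
Mode 0: flow for 0.7944 to horizon, guard not reached → x = (-0.1506, -3.3901)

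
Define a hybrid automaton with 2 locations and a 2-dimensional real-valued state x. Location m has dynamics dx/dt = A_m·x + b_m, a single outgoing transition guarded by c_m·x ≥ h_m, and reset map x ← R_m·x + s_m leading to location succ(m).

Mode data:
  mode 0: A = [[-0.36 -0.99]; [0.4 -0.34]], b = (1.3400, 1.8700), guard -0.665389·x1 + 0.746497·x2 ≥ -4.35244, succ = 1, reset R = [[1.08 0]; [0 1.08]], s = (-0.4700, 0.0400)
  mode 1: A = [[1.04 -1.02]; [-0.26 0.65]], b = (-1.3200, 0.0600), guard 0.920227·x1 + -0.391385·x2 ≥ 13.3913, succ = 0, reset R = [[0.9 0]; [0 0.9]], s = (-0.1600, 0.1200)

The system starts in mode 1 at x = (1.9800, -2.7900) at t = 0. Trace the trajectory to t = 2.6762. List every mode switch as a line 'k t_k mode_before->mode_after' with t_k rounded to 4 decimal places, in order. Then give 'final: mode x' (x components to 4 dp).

1 1.0398 1->0
2 2.3562 0->1
final: 1 11.6652 2.1673

Mode 1: guard c·x = 13.3913 hit at Δt = 1.0398 (t = 1.0398), x⁻ = (11.4363, -7.3260) → reset → x⁺ = (10.1327, -6.4734), jump to mode 0
Mode 0: guard c·x = -4.3524 hit at Δt = 1.3164 (t = 2.3562), x⁻ = (9.1226, 2.3009) → reset → x⁺ = (9.3824, 2.5250), jump to mode 1
Mode 1: flow for 0.3200 to horizon, guard not reached → x = (11.6652, 2.1673)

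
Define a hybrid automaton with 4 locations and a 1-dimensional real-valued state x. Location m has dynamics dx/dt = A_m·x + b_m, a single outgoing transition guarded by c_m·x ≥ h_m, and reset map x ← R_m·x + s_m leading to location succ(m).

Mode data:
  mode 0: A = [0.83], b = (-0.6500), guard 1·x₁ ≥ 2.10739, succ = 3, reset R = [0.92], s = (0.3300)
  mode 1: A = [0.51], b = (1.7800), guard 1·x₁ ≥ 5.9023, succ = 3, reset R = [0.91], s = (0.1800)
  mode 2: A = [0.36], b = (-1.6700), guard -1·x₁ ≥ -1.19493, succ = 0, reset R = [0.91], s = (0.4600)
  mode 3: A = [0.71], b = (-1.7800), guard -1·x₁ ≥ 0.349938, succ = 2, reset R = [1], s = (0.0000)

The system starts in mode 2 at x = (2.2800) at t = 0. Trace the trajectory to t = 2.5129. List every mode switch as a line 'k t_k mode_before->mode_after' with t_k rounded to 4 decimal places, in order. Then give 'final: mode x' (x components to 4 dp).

1 1.0512 2->0
2 1.7135 0->3
final: 3 2.0868

Mode 2: guard c·x = -1.1949 hit at Δt = 1.0512 (t = 1.0512), x⁻ = (1.1949) → reset → x⁺ = (1.5474), jump to mode 0
Mode 0: guard c·x = 2.1074 hit at Δt = 0.6623 (t = 1.7135), x⁻ = (2.1074) → reset → x⁺ = (2.2688), jump to mode 3
Mode 3: flow for 0.7994 to horizon, guard not reached → x = (2.0868)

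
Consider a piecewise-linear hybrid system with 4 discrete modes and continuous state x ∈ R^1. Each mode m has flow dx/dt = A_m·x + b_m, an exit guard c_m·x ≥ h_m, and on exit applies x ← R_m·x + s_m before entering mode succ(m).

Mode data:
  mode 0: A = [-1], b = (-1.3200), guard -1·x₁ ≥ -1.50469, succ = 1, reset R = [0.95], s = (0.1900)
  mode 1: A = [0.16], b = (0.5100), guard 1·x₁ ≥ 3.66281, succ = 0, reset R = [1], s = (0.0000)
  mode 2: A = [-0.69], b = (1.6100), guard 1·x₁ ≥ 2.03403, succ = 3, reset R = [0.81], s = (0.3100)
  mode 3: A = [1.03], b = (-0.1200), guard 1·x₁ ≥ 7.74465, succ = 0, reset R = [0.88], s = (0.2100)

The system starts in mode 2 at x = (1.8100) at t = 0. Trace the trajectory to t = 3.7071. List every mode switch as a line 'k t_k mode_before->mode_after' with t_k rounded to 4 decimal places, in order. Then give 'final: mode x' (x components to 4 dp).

Mode 2: guard c·x = 2.0340 hit at Δt = 0.8098 (t = 0.8098), x⁻ = (2.0340) → reset → x⁺ = (1.9576), jump to mode 3
Mode 3: guard c·x = 7.7447 hit at Δt = 1.3801 (t = 2.1899), x⁻ = (7.7446) → reset → x⁺ = (7.0253), jump to mode 0
Mode 0: guard c·x = -1.5047 hit at Δt = 1.0833 (t = 3.2732), x⁻ = (1.5047) → reset → x⁺ = (1.6195), jump to mode 1
Mode 1: flow for 0.4339 to horizon, guard not reached → x = (1.9650)

1 0.8098 2->3
2 2.1899 3->0
3 3.2732 0->1
final: 1 1.9650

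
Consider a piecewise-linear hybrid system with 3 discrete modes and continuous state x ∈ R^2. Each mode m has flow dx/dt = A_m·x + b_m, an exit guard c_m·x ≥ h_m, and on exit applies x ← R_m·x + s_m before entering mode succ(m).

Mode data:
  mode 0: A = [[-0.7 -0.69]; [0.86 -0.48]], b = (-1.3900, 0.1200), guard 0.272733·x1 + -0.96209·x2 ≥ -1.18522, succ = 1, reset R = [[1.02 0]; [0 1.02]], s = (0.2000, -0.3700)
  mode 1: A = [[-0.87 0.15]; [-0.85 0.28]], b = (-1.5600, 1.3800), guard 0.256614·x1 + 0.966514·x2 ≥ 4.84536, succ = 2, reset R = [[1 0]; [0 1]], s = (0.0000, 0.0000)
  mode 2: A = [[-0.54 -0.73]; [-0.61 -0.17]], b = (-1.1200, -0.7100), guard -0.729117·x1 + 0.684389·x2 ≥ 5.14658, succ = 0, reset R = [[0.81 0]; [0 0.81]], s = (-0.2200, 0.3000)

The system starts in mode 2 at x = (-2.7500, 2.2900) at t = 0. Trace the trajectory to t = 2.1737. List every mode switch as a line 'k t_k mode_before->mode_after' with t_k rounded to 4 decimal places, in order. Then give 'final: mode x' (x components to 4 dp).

Mode 2: guard c·x = 5.1466 hit at Δt = 1.0261 (t = 1.0261), x⁻ = (-4.0397, 3.2162) → reset → x⁺ = (-3.4922, 2.9051), jump to mode 0
Mode 0: guard c·x = -1.1852 hit at Δt = 0.7210 (t = 1.7471), x⁻ = (-3.4381, 0.2573) → reset → x⁺ = (-3.3069, -0.1076), jump to mode 1
Mode 1: flow for 0.4266 to horizon, guard not reached → x = (-2.7927, 1.6783)

1 1.0261 2->0
2 1.7471 0->1
final: 1 -2.7927 1.6783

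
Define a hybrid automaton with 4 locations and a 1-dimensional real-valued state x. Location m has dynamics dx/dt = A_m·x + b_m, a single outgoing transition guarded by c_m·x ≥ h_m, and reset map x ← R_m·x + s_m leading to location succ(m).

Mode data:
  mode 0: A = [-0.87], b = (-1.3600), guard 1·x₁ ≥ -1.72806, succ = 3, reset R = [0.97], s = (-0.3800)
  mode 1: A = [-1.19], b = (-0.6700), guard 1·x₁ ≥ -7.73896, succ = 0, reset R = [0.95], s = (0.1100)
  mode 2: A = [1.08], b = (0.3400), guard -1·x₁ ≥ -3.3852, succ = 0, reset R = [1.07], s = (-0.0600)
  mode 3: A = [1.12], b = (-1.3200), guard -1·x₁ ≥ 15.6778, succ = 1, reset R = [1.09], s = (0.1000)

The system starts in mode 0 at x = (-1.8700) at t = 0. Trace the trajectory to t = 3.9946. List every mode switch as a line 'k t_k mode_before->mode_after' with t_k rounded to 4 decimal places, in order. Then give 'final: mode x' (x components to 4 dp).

Mode 0: guard c·x = -1.7281 hit at Δt = 0.7140 (t = 0.7140), x⁻ = (-1.7281) → reset → x⁺ = (-2.0562), jump to mode 3
Mode 3: guard c·x = 15.6778 hit at Δt = 1.4739 (t = 2.1879), x⁻ = (-15.6778) → reset → x⁺ = (-16.9888), jump to mode 1
Mode 1: guard c·x = -7.7390 hit at Δt = 0.6959 (t = 2.8838), x⁻ = (-7.7390) → reset → x⁺ = (-7.2420), jump to mode 0
Mode 0: flow for 1.1108 to horizon, guard not reached → x = (-3.7237)

1 0.7140 0->3
2 2.1879 3->1
3 2.8838 1->0
final: 0 -3.7237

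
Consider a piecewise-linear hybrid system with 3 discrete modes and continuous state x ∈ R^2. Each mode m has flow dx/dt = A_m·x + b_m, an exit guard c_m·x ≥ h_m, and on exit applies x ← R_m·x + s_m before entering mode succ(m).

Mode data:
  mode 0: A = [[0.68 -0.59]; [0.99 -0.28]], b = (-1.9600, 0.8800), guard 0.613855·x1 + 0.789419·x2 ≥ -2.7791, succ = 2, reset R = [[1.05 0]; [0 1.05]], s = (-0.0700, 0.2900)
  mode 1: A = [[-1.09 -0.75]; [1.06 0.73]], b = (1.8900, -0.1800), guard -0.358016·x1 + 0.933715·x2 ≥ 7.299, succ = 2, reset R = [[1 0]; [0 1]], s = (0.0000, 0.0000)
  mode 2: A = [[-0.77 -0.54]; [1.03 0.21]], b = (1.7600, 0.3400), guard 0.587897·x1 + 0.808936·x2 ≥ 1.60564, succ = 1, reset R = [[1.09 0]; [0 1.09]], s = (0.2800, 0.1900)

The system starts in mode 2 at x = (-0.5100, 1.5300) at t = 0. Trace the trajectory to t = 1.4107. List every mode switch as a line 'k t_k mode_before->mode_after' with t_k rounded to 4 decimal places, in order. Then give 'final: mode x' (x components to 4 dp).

Mode 2: guard c·x = 1.6056 hit at Δt = 0.6631 (t = 0.6631), x⁻ = (0.1361, 1.8860) → reset → x⁺ = (0.4283, 2.2457), jump to mode 1
Mode 1: flow for 0.7476 to horizon, guard not reached → x = (-0.0614, 3.9630)

1 0.6631 2->1
final: 1 -0.0614 3.9630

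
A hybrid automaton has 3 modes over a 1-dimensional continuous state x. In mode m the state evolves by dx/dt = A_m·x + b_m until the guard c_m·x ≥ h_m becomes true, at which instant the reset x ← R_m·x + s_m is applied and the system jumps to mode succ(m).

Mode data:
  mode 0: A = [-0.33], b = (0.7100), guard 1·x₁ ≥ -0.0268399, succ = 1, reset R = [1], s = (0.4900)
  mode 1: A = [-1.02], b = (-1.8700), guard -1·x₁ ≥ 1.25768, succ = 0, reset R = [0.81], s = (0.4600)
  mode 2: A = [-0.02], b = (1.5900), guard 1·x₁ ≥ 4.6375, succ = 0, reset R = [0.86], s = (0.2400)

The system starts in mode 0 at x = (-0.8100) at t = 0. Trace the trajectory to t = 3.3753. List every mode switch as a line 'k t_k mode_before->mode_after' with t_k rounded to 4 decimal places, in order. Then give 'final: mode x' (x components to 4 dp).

1 0.9307 0->1
2 2.2872 1->0
3 2.9492 0->1
final: 1 -0.3463

Mode 0: guard c·x = -0.0268 hit at Δt = 0.9307 (t = 0.9307), x⁻ = (-0.0268) → reset → x⁺ = (0.4632), jump to mode 1
Mode 1: guard c·x = 1.2577 hit at Δt = 1.3565 (t = 2.2872), x⁻ = (-1.2577) → reset → x⁺ = (-0.5587), jump to mode 0
Mode 0: guard c·x = -0.0268 hit at Δt = 0.6620 (t = 2.9492), x⁻ = (-0.0268) → reset → x⁺ = (0.4632), jump to mode 1
Mode 1: flow for 0.4261 to horizon, guard not reached → x = (-0.3463)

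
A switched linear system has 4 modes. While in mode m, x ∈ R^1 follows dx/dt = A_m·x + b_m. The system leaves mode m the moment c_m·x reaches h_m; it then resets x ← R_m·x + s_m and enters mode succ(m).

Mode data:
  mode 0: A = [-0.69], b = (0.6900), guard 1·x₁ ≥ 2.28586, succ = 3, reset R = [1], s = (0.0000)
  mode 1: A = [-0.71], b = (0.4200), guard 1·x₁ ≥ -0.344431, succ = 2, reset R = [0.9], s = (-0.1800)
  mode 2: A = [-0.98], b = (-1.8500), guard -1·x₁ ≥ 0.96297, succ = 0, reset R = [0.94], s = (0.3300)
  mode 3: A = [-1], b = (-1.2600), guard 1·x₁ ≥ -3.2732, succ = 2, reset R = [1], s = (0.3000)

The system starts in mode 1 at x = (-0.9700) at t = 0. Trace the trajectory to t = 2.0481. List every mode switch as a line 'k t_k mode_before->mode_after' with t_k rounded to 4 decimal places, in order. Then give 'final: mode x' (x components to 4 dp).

1 0.7209 1->2
2 1.1424 2->0
final: 0 0.1568

Mode 1: guard c·x = -0.3444 hit at Δt = 0.7209 (t = 0.7209), x⁻ = (-0.3444) → reset → x⁺ = (-0.4900), jump to mode 2
Mode 2: guard c·x = 0.9630 hit at Δt = 0.4215 (t = 1.1424), x⁻ = (-0.9630) → reset → x⁺ = (-0.5752), jump to mode 0
Mode 0: flow for 0.9057 to horizon, guard not reached → x = (0.1568)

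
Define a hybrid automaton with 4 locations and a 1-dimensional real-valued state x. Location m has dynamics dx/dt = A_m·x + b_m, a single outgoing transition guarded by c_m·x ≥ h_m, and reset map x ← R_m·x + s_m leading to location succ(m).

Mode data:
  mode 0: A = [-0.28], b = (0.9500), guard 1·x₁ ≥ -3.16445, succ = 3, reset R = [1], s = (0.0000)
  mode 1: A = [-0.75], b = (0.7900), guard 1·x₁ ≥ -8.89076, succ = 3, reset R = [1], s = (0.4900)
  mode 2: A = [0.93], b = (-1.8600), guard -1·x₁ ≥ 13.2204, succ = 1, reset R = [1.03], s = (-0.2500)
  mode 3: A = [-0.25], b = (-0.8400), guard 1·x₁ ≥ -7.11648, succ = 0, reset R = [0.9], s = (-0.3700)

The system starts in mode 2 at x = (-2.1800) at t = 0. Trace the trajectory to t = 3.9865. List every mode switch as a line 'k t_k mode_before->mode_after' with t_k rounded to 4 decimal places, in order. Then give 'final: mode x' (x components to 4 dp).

Mode 2: guard c·x = 13.2204 hit at Δt = 1.3896 (t = 1.3896), x⁻ = (-13.2204) → reset → x⁺ = (-13.8670), jump to mode 1
Mode 1: guard c·x = -8.8908 hit at Δt = 0.5410 (t = 1.9306), x⁻ = (-8.8908) → reset → x⁺ = (-8.4008), jump to mode 3
Mode 3: guard c·x = -7.1165 hit at Δt = 1.1763 (t = 3.1069), x⁻ = (-7.1165) → reset → x⁺ = (-6.7748), jump to mode 0
Mode 0: flow for 0.8796 to horizon, guard not reached → x = (-4.5552)

1 1.3896 2->1
2 1.9306 1->3
3 3.1069 3->0
final: 0 -4.5552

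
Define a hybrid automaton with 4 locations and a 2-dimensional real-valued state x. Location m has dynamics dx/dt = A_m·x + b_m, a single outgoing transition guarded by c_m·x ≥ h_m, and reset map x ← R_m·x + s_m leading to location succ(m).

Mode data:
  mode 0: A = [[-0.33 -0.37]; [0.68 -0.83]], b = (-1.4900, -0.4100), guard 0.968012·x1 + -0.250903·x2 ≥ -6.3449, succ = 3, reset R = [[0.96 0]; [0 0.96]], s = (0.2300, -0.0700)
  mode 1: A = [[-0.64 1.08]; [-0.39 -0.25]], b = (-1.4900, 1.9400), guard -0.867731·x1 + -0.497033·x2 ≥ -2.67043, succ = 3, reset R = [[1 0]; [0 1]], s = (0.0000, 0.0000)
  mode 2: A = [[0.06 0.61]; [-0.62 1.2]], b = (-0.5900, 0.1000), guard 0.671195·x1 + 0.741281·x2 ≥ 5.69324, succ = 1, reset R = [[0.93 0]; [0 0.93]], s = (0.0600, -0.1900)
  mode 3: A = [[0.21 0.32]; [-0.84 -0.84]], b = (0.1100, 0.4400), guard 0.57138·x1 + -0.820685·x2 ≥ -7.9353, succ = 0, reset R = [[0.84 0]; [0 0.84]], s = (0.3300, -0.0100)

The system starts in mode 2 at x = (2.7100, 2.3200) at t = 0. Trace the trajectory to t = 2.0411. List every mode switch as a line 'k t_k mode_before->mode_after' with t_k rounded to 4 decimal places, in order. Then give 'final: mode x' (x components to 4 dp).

1 0.9616 2->1
final: 1 3.5340 3.1207

Mode 2: guard c·x = 5.6932 hit at Δt = 0.9616 (t = 0.9616), x⁻ = (4.1226, 3.9475) → reset → x⁺ = (3.8940, 3.4812), jump to mode 1
Mode 1: flow for 1.0795 to horizon, guard not reached → x = (3.5340, 3.1207)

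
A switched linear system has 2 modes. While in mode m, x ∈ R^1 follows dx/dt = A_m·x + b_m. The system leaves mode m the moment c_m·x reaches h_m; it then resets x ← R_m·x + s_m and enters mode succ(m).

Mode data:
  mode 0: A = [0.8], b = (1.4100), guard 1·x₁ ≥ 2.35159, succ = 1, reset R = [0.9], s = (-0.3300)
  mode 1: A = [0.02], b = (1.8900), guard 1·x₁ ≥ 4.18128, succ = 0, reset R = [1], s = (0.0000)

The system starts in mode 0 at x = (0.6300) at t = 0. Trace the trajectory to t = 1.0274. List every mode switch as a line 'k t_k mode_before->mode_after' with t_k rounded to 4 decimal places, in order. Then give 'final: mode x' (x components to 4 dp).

Mode 0: guard c·x = 2.3516 hit at Δt = 0.6776 (t = 0.6776), x⁻ = (2.3516) → reset → x⁺ = (1.7864), jump to mode 1
Mode 1: flow for 0.3498 to horizon, guard not reached → x = (2.4624)

1 0.6776 0->1
final: 1 2.4624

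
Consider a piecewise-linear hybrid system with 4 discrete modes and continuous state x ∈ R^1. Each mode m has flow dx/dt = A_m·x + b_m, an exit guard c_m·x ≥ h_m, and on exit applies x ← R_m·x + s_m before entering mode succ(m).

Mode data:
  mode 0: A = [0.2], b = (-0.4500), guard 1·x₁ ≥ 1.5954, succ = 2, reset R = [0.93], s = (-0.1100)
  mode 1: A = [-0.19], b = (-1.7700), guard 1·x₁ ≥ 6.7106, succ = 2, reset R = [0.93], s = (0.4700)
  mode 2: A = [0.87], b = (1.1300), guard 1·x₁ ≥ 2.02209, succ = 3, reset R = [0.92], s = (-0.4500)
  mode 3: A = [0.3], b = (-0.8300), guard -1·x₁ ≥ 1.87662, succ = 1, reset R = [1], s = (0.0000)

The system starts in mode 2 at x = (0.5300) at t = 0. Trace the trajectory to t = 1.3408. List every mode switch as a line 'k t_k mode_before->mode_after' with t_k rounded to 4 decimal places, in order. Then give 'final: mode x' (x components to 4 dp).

1 0.6857 2->3
final: 3 1.1158

Mode 2: guard c·x = 2.0221 hit at Δt = 0.6857 (t = 0.6857), x⁻ = (2.0221) → reset → x⁺ = (1.4103), jump to mode 3
Mode 3: flow for 0.6551 to horizon, guard not reached → x = (1.1158)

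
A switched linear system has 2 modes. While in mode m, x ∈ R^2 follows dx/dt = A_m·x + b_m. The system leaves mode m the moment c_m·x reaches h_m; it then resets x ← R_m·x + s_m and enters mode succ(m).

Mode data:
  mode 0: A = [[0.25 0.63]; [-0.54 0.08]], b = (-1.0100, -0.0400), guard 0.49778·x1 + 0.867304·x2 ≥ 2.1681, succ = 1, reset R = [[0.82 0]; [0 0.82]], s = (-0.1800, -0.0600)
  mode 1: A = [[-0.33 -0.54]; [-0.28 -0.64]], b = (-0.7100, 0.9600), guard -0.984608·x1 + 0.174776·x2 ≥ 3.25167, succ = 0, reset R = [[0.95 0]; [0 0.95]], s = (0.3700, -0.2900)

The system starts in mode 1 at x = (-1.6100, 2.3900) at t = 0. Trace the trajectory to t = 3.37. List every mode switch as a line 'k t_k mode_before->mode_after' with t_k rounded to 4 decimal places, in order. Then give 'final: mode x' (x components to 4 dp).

1 1.0021 1->0
2 2.1512 0->1
3 2.7489 1->0
final: 0 -2.1504 3.2824

Mode 1: guard c·x = 3.2517 hit at Δt = 1.0021 (t = 1.0021), x⁻ = (-2.8672, 2.4526) → reset → x⁺ = (-2.3538, 2.0399), jump to mode 0
Mode 0: guard c·x = 2.1681 hit at Δt = 1.1491 (t = 2.1512), x⁻ = (-2.1053, 3.7082) → reset → x⁺ = (-1.9064, 2.9807), jump to mode 1
Mode 1: guard c·x = 3.2517 hit at Δt = 0.5977 (t = 2.7489), x⁻ = (-2.7977, 2.8436) → reset → x⁺ = (-2.2879, 2.4114), jump to mode 0
Mode 0: flow for 0.6211 to horizon, guard not reached → x = (-2.1504, 3.2824)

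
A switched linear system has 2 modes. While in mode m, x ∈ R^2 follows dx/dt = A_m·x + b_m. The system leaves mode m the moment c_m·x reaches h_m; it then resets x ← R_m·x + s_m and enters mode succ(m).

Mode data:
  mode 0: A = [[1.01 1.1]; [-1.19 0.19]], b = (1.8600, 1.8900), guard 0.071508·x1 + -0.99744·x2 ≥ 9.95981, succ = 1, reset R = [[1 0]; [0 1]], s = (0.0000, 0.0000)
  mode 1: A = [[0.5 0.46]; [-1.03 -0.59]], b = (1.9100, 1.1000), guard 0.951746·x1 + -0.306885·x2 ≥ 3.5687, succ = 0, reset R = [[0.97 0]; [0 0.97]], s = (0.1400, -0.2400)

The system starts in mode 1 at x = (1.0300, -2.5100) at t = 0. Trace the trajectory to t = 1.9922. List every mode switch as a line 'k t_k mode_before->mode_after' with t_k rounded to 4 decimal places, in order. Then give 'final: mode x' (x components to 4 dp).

1 1.0655 1->0
final: 0 4.7737 -5.7557

Mode 1: guard c·x = 3.5687 hit at Δt = 1.0655 (t = 1.0655), x⁻ = (3.0609, -2.1359) → reset → x⁺ = (3.1091, -2.3118), jump to mode 0
Mode 0: flow for 0.9267 to horizon, guard not reached → x = (4.7737, -5.7557)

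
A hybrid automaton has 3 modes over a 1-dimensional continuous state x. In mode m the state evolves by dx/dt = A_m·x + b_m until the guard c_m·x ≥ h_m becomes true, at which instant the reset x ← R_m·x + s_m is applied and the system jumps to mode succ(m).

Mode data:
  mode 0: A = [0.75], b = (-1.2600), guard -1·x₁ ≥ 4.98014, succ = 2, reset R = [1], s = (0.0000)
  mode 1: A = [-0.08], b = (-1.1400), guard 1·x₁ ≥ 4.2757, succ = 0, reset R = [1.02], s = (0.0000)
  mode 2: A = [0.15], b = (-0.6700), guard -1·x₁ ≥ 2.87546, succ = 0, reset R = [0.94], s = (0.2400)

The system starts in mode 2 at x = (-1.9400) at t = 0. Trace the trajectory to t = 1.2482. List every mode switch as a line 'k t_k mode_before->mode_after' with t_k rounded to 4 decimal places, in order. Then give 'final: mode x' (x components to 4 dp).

1 0.9086 2->0
final: 0 -3.6647

Mode 2: guard c·x = 2.8755 hit at Δt = 0.9086 (t = 0.9086), x⁻ = (-2.8755) → reset → x⁺ = (-2.4629), jump to mode 0
Mode 0: flow for 0.3396 to horizon, guard not reached → x = (-3.6647)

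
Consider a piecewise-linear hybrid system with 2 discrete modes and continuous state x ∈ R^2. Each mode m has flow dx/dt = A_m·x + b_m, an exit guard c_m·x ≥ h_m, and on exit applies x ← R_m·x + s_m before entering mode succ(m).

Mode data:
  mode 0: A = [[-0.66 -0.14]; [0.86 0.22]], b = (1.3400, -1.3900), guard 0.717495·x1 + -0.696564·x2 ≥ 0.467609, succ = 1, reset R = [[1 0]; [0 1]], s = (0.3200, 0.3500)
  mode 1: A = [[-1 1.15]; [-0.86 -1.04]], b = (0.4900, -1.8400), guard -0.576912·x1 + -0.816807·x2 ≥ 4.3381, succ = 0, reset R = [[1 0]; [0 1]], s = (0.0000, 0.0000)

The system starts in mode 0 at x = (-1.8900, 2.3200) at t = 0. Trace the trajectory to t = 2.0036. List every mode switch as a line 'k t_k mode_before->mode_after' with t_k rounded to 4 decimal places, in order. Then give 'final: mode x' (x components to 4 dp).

Mode 0: guard c·x = 0.4676 hit at Δt = 1.4936 (t = 1.4936), x⁻ = (0.4758, -0.1812) → reset → x⁺ = (0.7958, 0.1688), jump to mode 1
Mode 1: flow for 0.5100 to horizon, guard not reached → x = (0.4709, -0.8515)

1 1.4936 0->1
final: 1 0.4709 -0.8515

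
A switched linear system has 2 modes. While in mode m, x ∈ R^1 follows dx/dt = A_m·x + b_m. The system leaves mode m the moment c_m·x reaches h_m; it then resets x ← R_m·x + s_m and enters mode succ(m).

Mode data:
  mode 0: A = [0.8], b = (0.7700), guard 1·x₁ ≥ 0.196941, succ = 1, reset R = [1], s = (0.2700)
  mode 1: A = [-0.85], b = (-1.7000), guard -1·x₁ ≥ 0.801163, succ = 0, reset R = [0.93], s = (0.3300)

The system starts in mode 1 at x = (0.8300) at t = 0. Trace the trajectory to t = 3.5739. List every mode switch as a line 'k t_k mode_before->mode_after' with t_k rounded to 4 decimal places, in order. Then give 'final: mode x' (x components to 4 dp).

1 1.0105 1->0
2 1.9486 0->1
3 2.7976 1->0
final: 0 0.0562

Mode 1: guard c·x = 0.8012 hit at Δt = 1.0105 (t = 1.0105), x⁻ = (-0.8012) → reset → x⁺ = (-0.4151), jump to mode 0
Mode 0: guard c·x = 0.1969 hit at Δt = 0.9381 (t = 1.9486), x⁻ = (0.1969) → reset → x⁺ = (0.4669), jump to mode 1
Mode 1: guard c·x = 0.8012 hit at Δt = 0.8490 (t = 2.7976), x⁻ = (-0.8012) → reset → x⁺ = (-0.4151), jump to mode 0
Mode 0: flow for 0.7763 to horizon, guard not reached → x = (0.0562)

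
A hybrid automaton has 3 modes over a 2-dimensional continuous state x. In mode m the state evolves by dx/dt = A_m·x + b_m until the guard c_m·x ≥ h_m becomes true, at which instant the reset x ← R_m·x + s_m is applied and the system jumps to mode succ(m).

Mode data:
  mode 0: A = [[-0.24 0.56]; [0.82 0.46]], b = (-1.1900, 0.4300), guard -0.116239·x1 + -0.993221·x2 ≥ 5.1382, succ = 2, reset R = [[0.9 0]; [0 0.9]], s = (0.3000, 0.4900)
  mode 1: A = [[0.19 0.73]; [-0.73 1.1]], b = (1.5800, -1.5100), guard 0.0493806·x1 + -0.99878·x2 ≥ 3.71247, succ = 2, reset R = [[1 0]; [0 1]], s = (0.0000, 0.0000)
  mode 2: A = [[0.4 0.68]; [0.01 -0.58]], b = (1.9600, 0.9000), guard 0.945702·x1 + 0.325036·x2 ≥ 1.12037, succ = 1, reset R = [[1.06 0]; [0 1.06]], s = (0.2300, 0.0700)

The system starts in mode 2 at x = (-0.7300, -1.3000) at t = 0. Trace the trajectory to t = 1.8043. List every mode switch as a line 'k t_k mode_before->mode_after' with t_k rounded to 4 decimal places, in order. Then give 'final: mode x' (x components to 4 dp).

Mode 2: guard c·x = 1.1204 hit at Δt = 1.1600 (t = 1.1600), x⁻ = (1.1511, 0.0978) → reset → x⁺ = (1.4501, 0.1737), jump to mode 1
Mode 1: flow for 0.6443 to horizon, guard not reached → x = (2.2774, -2.3660)

1 1.1600 2->1
final: 1 2.2774 -2.3660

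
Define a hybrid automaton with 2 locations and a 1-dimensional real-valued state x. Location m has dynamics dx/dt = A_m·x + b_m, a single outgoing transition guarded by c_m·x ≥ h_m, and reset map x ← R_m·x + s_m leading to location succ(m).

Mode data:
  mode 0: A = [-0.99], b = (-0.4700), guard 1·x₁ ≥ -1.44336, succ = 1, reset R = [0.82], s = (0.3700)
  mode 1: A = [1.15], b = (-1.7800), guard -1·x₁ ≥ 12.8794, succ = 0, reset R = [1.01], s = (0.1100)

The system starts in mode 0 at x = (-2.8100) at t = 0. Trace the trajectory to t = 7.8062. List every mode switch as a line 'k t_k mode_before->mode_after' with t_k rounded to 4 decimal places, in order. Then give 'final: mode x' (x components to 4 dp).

1 0.8889 0->1
2 2.4627 1->0
3 5.0399 0->1
4 6.6137 1->0
final: 0 -4.2902

Mode 0: guard c·x = -1.4434 hit at Δt = 0.8889 (t = 0.8889), x⁻ = (-1.4434) → reset → x⁺ = (-0.8136), jump to mode 1
Mode 1: guard c·x = 12.8794 hit at Δt = 1.5738 (t = 2.4627), x⁻ = (-12.8794) → reset → x⁺ = (-12.8982), jump to mode 0
Mode 0: guard c·x = -1.4434 hit at Δt = 2.5772 (t = 5.0399), x⁻ = (-1.4434) → reset → x⁺ = (-0.8136), jump to mode 1
Mode 1: guard c·x = 12.8794 hit at Δt = 1.5738 (t = 6.6137), x⁻ = (-12.8794) → reset → x⁺ = (-12.8982), jump to mode 0
Mode 0: flow for 1.1925 to horizon, guard not reached → x = (-4.2902)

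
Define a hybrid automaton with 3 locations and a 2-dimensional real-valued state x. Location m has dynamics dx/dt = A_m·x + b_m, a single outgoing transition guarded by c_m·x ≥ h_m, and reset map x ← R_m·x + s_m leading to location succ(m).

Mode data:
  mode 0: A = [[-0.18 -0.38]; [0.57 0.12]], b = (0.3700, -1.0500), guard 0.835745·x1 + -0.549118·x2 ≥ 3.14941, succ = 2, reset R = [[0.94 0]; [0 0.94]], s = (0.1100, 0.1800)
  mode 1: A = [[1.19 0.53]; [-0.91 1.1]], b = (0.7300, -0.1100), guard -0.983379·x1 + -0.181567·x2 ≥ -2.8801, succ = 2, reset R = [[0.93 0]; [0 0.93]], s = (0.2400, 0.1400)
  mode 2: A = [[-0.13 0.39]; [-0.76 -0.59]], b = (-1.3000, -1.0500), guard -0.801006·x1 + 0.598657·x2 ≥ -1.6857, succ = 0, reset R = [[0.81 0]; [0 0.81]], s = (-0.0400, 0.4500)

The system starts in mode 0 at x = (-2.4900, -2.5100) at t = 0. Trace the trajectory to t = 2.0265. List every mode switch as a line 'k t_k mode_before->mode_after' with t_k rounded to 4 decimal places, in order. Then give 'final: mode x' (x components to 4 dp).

Mode 0: guard c·x = 3.1494 hit at Δt = 1.2868 (t = 1.2868), x⁻ = (0.2483, -5.3575) → reset → x⁺ = (0.3434, -4.8561), jump to mode 2
Mode 2: guard c·x = -1.6857 hit at Δt = 0.4267 (t = 1.7135), x⁻ = (-0.9399, -4.0733) → reset → x⁺ = (-0.8013, -2.8494), jump to mode 0
Mode 0: flow for 0.3130 to horizon, guard not reached → x = (-0.2828, -3.3928)

1 1.2868 0->2
2 1.7135 2->0
final: 0 -0.2828 -3.3928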